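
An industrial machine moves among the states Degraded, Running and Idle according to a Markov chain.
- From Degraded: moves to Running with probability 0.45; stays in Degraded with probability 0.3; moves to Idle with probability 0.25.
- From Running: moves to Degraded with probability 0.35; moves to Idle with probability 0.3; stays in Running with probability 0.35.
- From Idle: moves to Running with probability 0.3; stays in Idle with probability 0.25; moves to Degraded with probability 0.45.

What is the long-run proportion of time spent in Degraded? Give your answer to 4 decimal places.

0.3589

Let the stationary distribution be π with π = πP and π_1 + π_2 + π_3 = 1.
π_1 = 0.3·π_1 + 0.35·π_2 + 0.45·π_3
π_2 = 0.45·π_1 + 0.35·π_2 + 0.3·π_3
Solving with the normalization constraint gives π = (0.3589, 0.3725, 0.2686).
So the stationary probability of Degraded is 0.3589.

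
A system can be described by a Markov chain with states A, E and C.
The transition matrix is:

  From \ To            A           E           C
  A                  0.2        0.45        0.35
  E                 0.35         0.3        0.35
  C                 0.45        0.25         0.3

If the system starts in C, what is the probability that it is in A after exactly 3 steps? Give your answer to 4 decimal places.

Propagate the distribution vector 3 steps from C.
After 0 steps: (0.0000, 0.0000, 1.0000)
After 1 step: (0.4500, 0.2500, 0.3000)
After 2 steps: (0.3125, 0.3525, 0.3350)
After 3 steps: (0.3366, 0.3301, 0.3333)
P(in A after 3 steps) = 0.3366

0.3366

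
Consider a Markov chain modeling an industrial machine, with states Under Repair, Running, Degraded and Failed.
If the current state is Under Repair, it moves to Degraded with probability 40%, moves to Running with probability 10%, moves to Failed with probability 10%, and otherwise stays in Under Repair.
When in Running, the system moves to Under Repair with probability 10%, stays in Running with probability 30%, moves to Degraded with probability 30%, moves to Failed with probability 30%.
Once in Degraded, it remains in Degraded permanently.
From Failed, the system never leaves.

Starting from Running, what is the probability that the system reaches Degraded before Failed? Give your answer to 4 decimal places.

0.5366

Let h(s) be the probability of absorption at Degraded starting from transient state s. Then h(Degraded) = 1 and h(Failed) = 0. By first-step analysis:
h(Under Repair) = 0.4·h(Under Repair) + 0.1·h(Running) + 0.4·1 + 0.1·0
h(Running) = 0.1·h(Under Repair) + 0.3·h(Running) + 0.3·1 + 0.3·0
Solving: h(Under Repair) = 0.7561, h(Running) = 0.5366.
Starting from Running, the probability is 0.5366.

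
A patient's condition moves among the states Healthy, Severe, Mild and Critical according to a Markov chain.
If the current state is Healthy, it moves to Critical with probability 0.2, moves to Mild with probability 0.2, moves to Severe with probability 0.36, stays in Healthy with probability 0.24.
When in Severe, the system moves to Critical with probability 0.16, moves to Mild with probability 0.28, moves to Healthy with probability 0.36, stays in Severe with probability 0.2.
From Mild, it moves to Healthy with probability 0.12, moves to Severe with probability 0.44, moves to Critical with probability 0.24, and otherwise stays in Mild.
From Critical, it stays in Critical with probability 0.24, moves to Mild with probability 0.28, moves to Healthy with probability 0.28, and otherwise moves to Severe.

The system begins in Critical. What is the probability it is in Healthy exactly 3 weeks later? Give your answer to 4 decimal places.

0.2577

Propagate the distribution vector 3 weeks from Critical.
After 0 weeks: (0.0000, 0.0000, 0.0000, 1.0000)
After 1 week: (0.2800, 0.2000, 0.2800, 0.2400)
After 2 weeks: (0.2400, 0.3120, 0.2352, 0.2128)
After 3 weeks: (0.2577, 0.2948, 0.2420, 0.2054)
P(in Healthy after 3 weeks) = 0.2577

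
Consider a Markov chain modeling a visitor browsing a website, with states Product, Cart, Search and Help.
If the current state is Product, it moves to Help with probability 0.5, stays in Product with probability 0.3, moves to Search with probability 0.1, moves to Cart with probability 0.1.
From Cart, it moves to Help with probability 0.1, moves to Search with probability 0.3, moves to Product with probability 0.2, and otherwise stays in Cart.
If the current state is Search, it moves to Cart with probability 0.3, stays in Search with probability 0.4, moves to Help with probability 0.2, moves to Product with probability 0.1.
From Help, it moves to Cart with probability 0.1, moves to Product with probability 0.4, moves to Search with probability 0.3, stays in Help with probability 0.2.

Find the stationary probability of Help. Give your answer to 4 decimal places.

Let the stationary distribution be π with π = πP and π_1 + π_2 + π_3 + π_4 = 1.
π_1 = 0.3·π_1 + 0.2·π_2 + 0.1·π_3 + 0.4·π_4
π_2 = 0.1·π_1 + 0.4·π_2 + 0.3·π_3 + 0.1·π_4
π_3 = 0.1·π_1 + 0.3·π_2 + 0.4·π_3 + 0.3·π_4
Solving with the normalization constraint gives π = (0.2473, 0.2224, 0.2784, 0.2519).
So the stationary probability of Help is 0.2519.

0.2519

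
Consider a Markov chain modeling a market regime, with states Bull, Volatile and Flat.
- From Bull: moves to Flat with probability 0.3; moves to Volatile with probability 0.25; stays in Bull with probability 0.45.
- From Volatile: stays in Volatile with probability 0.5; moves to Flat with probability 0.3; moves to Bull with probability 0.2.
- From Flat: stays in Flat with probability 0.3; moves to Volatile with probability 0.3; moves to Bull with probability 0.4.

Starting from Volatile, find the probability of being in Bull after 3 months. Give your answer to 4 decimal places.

0.3375

Propagate the distribution vector 3 months from Volatile.
After 0 months: (0.0000, 1.0000, 0.0000)
After 1 month: (0.2000, 0.5000, 0.3000)
After 2 months: (0.3100, 0.3900, 0.3000)
After 3 months: (0.3375, 0.3625, 0.3000)
P(in Bull after 3 months) = 0.3375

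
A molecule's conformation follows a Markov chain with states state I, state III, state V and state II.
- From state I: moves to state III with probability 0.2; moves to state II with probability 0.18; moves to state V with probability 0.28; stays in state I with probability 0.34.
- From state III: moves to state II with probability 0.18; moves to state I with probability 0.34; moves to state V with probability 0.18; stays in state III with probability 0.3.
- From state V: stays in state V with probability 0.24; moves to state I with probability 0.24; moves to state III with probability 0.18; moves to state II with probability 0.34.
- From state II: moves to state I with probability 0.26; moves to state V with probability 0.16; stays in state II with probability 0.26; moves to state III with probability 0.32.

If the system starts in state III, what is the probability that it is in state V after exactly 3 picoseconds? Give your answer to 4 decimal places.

0.2196

Propagate the distribution vector 3 picoseconds from state III.
After 0 picoseconds: (0.0000, 1.0000, 0.0000, 0.0000)
After 1 picosecond: (0.3400, 0.3000, 0.1800, 0.1800)
After 2 picoseconds: (0.3076, 0.2480, 0.2212, 0.2232)
After 3 picoseconds: (0.3000, 0.2472, 0.2196, 0.2332)
P(in state V after 3 picoseconds) = 0.2196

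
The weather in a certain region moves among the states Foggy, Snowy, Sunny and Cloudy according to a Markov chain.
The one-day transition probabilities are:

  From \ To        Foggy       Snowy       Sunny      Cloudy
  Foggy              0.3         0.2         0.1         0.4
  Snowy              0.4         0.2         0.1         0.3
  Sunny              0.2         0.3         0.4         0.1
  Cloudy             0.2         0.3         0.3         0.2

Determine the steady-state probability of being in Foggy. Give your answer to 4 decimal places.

Let the stationary distribution be π with π = πP and π_1 + π_2 + π_3 + π_4 = 1.
π_1 = 0.3·π_1 + 0.4·π_2 + 0.2·π_3 + 0.2·π_4
π_2 = 0.2·π_1 + 0.2·π_2 + 0.3·π_3 + 0.3·π_4
π_3 = 0.1·π_1 + 0.1·π_2 + 0.4·π_3 + 0.3·π_4
Solving with the normalization constraint gives π = (0.2772, 0.2475, 0.2167, 0.2585).
So the stationary probability of Foggy is 0.2772.

0.2772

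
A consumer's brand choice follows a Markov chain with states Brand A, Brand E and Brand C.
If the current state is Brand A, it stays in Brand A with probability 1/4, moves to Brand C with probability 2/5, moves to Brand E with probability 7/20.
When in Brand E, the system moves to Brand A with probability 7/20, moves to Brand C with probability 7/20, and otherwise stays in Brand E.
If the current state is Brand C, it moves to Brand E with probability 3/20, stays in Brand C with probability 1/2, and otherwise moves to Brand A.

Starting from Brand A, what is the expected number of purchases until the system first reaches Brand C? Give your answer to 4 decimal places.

2.6087

Let t(s) be the expected number of purchases to first reach Brand C from state s, with t(Brand C) = 0. Conditioning on the first purchase:
t(Brand A) = 1 + 0.25·t(Brand A) + 0.35·t(Brand E)
t(Brand E) = 1 + 0.35·t(Brand A) + 0.3·t(Brand E)
Solving: t(Brand A) = 2.6087, t(Brand E) = 2.7329.
Expected purchases from Brand A to Brand C: 2.6087.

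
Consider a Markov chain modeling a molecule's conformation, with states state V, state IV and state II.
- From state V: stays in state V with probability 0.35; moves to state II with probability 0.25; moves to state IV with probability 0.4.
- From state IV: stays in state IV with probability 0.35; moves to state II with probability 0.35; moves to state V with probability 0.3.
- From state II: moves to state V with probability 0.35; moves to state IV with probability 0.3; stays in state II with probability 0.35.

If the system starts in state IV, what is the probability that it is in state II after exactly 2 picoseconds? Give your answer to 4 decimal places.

0.3200

Sum over the intermediate state after 1 picosecond:
P = P(state IV→state V)·P(state V→state II) + P(state IV→state IV)·P(state IV→state II) + P(state IV→state II)·P(state II→state II)
  = 0.3×0.25 + 0.35×0.35 + 0.35×0.35
  = 0.0750 + 0.1225 + 0.1225 = 0.3200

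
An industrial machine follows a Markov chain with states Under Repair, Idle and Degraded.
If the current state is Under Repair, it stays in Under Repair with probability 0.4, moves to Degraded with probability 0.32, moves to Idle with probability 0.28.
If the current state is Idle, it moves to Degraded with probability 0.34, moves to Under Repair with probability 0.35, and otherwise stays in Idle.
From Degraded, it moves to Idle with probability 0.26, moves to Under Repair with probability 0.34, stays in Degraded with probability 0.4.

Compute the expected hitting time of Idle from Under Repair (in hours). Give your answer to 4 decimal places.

Let t(s) be the expected number of hours to first reach Idle from state s, with t(Idle) = 0. Conditioning on the first hour:
t(Under Repair) = 1 + 0.4·t(Under Repair) + 0.32·t(Degraded)
t(Degraded) = 1 + 0.34·t(Under Repair) + 0.4·t(Degraded)
Solving: t(Under Repair) = 3.6624, t(Degraded) = 3.7420.
Expected hours from Under Repair to Idle: 3.6624.

3.6624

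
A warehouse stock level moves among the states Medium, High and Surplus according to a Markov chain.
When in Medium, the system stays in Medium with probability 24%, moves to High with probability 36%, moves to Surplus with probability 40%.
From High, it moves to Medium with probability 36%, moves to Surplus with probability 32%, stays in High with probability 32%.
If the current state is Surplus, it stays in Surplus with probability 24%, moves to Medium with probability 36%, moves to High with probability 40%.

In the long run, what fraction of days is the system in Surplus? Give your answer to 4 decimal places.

0.3201

Let the stationary distribution be π with π = πP and π_1 + π_2 + π_3 = 1.
π_1 = 0.24·π_1 + 0.36·π_2 + 0.36·π_3
π_2 = 0.36·π_1 + 0.32·π_2 + 0.4·π_3
Solving with the normalization constraint gives π = (0.3214, 0.3585, 0.3201).
So the stationary probability of Surplus is 0.3201.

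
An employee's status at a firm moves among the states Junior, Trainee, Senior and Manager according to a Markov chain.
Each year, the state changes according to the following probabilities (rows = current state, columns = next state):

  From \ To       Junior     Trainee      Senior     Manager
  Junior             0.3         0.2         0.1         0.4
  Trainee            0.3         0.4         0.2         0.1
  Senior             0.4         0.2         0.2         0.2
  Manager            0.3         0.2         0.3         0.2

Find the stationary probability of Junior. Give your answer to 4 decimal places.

0.3192

Let the stationary distribution be π with π = πP and π_1 + π_2 + π_3 + π_4 = 1.
π_1 = 0.3·π_1 + 0.3·π_2 + 0.4·π_3 + 0.3·π_4
π_2 = 0.2·π_1 + 0.4·π_2 + 0.2·π_3 + 0.2·π_4
π_3 = 0.1·π_1 + 0.2·π_2 + 0.2·π_3 + 0.3·π_4
Solving with the normalization constraint gives π = (0.3192, 0.2500, 0.1920, 0.2388).
So the stationary probability of Junior is 0.3192.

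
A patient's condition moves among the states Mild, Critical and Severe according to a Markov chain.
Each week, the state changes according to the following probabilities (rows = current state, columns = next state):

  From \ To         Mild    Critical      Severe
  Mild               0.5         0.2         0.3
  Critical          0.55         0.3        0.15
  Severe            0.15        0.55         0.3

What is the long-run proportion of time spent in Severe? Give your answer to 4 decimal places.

0.2520

Let the stationary distribution be π with π = πP and π_1 + π_2 + π_3 = 1.
π_1 = 0.5·π_1 + 0.55·π_2 + 0.15·π_3
π_2 = 0.2·π_1 + 0.3·π_2 + 0.55·π_3
Solving with the normalization constraint gives π = (0.4278, 0.3202, 0.2520).
So the stationary probability of Severe is 0.2520.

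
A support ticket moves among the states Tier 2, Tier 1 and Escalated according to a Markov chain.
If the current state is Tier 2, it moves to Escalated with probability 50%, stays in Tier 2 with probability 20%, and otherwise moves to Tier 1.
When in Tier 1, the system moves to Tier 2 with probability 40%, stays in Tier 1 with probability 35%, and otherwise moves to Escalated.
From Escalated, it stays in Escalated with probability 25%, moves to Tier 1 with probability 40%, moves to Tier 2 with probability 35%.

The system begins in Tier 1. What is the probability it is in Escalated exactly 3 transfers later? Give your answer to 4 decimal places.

Propagate the distribution vector 3 transfers from Tier 1.
After 0 transfers: (0.0000, 1.0000, 0.0000)
After 1 transfer: (0.4000, 0.3500, 0.2500)
After 2 transfers: (0.3075, 0.3425, 0.3500)
After 3 transfers: (0.3210, 0.3521, 0.3269)
P(in Escalated after 3 transfers) = 0.3269

0.3269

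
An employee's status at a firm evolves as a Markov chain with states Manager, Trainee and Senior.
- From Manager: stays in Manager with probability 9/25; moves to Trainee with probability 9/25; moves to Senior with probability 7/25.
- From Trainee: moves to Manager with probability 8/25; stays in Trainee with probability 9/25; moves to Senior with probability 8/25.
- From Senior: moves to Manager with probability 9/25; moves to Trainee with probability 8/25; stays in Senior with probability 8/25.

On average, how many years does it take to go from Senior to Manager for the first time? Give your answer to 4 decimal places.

2.8846

Let t(s) be the expected number of years to first reach Manager from state s, with t(Manager) = 0. Conditioning on the first year:
t(Trainee) = 1 + 0.36·t(Trainee) + 0.32·t(Senior)
t(Senior) = 1 + 0.32·t(Trainee) + 0.32·t(Senior)
Solving: t(Trainee) = 3.0048, t(Senior) = 2.8846.
Expected years from Senior to Manager: 2.8846.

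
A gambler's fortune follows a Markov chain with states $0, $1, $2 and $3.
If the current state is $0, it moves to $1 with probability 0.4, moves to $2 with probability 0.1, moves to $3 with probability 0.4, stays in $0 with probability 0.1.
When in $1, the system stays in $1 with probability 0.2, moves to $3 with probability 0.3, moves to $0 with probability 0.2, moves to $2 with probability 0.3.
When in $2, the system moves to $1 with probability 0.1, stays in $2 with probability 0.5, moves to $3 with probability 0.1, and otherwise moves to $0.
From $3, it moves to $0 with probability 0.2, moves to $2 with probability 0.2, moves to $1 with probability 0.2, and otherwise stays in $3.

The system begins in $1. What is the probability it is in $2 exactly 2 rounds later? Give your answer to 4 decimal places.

Propagate the distribution vector 2 rounds from $1.
After 0 rounds: (0.0000, 1.0000, 0.0000, 0.0000)
After 1 round: (0.2000, 0.2000, 0.3000, 0.3000)
After 2 rounds: (0.2100, 0.2100, 0.2900, 0.2900)
P(in $2 after 2 rounds) = 0.2900

0.2900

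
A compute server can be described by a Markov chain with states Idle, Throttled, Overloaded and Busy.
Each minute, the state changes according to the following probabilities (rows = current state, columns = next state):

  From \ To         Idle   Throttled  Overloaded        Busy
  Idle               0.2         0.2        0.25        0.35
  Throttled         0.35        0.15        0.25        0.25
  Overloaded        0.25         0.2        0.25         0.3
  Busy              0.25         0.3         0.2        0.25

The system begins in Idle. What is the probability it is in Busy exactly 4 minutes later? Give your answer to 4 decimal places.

0.2877

Propagate the distribution vector 4 minutes from Idle.
After 0 minutes: (1.0000, 0.0000, 0.0000, 0.0000)
After 1 minute: (0.2000, 0.2000, 0.2500, 0.3500)
After 2 minutes: (0.2600, 0.2250, 0.2325, 0.2825)
After 3 minutes: (0.2595, 0.2170, 0.2359, 0.2876)
After 4 minutes: (0.2587, 0.2179, 0.2356, 0.2877)
P(in Busy after 4 minutes) = 0.2877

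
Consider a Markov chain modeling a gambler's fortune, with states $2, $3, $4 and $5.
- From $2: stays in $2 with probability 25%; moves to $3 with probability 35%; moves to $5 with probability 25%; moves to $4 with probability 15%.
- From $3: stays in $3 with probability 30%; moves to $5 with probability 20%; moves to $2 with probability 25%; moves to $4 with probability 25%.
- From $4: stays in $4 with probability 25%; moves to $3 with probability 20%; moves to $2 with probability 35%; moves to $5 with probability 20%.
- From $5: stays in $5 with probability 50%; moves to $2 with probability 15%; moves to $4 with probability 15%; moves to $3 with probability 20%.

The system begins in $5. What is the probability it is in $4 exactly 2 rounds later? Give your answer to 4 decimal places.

0.1850

Propagate the distribution vector 2 rounds from $5.
After 0 rounds: (0.0000, 0.0000, 0.0000, 1.0000)
After 1 round: (0.1500, 0.2000, 0.1500, 0.5000)
After 2 rounds: (0.2150, 0.2425, 0.1850, 0.3575)
P(in $4 after 2 rounds) = 0.1850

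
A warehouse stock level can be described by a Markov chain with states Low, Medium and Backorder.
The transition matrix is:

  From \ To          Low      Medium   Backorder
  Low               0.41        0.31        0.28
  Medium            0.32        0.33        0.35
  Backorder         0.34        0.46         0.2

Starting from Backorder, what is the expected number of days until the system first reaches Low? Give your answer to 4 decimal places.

Let t(s) be the expected number of days to first reach Low from state s, with t(Low) = 0. Conditioning on the first day:
t(Medium) = 1 + 0.33·t(Medium) + 0.35·t(Backorder)
t(Backorder) = 1 + 0.46·t(Medium) + 0.2·t(Backorder)
Solving: t(Medium) = 3.0667, t(Backorder) = 3.0133.
Expected days from Backorder to Low: 3.0133.

3.0133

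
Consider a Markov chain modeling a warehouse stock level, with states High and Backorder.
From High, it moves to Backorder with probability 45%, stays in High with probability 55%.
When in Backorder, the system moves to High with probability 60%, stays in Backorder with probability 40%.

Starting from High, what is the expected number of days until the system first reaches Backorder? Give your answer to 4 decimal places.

2.2222

Let t(s) be the expected number of days to first reach Backorder from state s, with t(Backorder) = 0. Conditioning on the first day:
t(High) = 1 + 0.55·t(High)
Solving: t(High) = 2.2222.
Expected days from High to Backorder: 2.2222.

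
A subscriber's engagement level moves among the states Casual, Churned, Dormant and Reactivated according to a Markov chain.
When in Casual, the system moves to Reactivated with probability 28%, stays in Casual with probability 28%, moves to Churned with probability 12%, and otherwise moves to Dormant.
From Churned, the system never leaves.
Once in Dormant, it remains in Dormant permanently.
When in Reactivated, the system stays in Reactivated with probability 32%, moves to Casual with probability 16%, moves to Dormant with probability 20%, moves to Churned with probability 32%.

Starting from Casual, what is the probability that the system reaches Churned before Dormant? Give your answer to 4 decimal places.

Let h(s) be the probability of absorption at Churned starting from transient state s. Then h(Churned) = 1 and h(Dormant) = 0. By first-step analysis:
h(Casual) = 0.28·h(Casual) + 0.12·1 + 0.32·0 + 0.28·h(Reactivated)
h(Reactivated) = 0.16·h(Casual) + 0.32·1 + 0.2·0 + 0.32·h(Reactivated)
Solving: h(Casual) = 0.3849, h(Reactivated) = 0.5612.
Starting from Casual, the probability is 0.3849.

0.3849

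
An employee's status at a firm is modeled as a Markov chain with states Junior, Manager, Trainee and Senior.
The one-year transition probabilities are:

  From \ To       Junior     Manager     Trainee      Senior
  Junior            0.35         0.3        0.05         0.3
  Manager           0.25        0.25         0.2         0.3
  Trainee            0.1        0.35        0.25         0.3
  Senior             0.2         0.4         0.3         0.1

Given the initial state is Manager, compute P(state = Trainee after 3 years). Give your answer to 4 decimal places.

Propagate the distribution vector 3 years from Manager.
After 0 years: (0.0000, 1.0000, 0.0000, 0.0000)
After 1 year: (0.2500, 0.2500, 0.2000, 0.3000)
After 2 years: (0.2300, 0.3275, 0.2025, 0.2400)
After 3 years: (0.2306, 0.3178, 0.1996, 0.2520)
P(in Trainee after 3 years) = 0.1996

0.1996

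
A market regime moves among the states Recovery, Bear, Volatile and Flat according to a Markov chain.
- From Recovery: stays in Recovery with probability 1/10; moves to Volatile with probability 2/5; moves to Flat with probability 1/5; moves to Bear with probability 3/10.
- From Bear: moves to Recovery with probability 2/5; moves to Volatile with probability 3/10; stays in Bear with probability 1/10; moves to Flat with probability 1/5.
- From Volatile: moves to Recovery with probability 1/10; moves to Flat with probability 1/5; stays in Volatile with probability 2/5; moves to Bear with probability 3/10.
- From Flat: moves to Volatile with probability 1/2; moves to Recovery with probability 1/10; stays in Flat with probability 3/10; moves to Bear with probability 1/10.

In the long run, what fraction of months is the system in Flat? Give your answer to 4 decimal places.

0.2222

Let the stationary distribution be π with π = πP and π_1 + π_2 + π_3 + π_4 = 1.
π_1 = 0.1·π_1 + 0.4·π_2 + 0.1·π_3 + 0.1·π_4
π_2 = 0.3·π_1 + 0.1·π_2 + 0.3·π_3 + 0.1·π_4
π_3 = 0.4·π_1 + 0.3·π_2 + 0.4·π_3 + 0.5·π_4
Solving with the normalization constraint gives π = (0.1639, 0.2130, 0.4009, 0.2222).
So the stationary probability of Flat is 0.2222.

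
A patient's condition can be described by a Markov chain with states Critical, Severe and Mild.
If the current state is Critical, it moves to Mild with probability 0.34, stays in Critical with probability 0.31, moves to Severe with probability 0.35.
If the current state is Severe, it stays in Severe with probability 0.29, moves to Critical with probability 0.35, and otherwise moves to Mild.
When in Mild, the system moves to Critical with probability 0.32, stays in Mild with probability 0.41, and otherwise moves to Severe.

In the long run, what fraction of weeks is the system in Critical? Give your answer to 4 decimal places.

0.3258

Let the stationary distribution be π with π = πP and π_1 + π_2 + π_3 = 1.
π_1 = 0.31·π_1 + 0.35·π_2 + 0.32·π_3
π_2 = 0.35·π_1 + 0.29·π_2 + 0.27·π_3
Solving with the normalization constraint gives π = (0.3258, 0.3021, 0.3721).
So the stationary probability of Critical is 0.3258.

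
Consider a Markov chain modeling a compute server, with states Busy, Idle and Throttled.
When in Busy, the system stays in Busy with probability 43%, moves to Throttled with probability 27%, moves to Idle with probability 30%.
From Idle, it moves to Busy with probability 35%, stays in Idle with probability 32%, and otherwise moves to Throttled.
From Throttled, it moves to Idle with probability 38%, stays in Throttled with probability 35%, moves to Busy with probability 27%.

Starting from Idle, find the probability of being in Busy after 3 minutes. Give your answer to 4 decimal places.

Propagate the distribution vector 3 minutes from Idle.
After 0 minutes: (0.0000, 1.0000, 0.0000)
After 1 minute: (0.3500, 0.3200, 0.3300)
After 2 minutes: (0.3516, 0.3328, 0.3156)
After 3 minutes: (0.3529, 0.3319, 0.3152)
P(in Busy after 3 minutes) = 0.3529

0.3529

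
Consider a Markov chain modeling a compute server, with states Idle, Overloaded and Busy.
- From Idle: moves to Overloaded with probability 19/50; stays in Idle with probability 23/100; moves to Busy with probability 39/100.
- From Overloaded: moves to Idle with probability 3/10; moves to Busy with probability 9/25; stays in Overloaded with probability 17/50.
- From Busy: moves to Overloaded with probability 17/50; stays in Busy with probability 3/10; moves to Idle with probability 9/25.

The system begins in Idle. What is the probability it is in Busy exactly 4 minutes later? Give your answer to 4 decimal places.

Propagate the distribution vector 4 minutes from Idle.
After 0 minutes: (1.0000, 0.0000, 0.0000)
After 1 minute: (0.2300, 0.3800, 0.3900)
After 2 minutes: (0.3073, 0.3492, 0.3435)
After 3 minutes: (0.2991, 0.3523, 0.3486)
After 4 minutes: (0.3000, 0.3520, 0.3481)
P(in Busy after 4 minutes) = 0.3481

0.3481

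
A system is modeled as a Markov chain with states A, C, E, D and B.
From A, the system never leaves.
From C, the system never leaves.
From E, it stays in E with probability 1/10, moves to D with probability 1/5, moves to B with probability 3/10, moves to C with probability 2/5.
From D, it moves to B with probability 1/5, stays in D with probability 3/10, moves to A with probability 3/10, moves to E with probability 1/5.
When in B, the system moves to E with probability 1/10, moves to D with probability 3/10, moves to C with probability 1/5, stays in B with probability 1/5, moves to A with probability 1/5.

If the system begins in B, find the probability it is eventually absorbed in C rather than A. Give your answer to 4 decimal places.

Let h(s) be the probability of absorption at C starting from transient state s. Then h(C) = 1 and h(A) = 0. By first-step analysis:
h(E) = 0.4·1 + 0.1·h(E) + 0.2·h(D) + 0.3·h(B)
h(D) = 0.3·0 + 0.2·h(E) + 0.3·h(D) + 0.2·h(B)
h(B) = 0.2·0 + 0.2·1 + 0.1·h(E) + 0.3·h(D) + 0.2·h(B)
Solving: h(E) = 0.6667, h(D) = 0.3200, h(B) = 0.4533.
Starting from B, the probability is 0.4533.

0.4533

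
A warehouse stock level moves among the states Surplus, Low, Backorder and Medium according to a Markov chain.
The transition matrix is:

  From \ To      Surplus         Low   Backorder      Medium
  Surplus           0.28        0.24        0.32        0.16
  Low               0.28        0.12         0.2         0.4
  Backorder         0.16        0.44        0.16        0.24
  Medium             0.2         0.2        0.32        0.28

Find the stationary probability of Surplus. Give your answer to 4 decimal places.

Let the stationary distribution be π with π = πP and π_1 + π_2 + π_3 + π_4 = 1.
π_1 = 0.28·π_1 + 0.28·π_2 + 0.16·π_3 + 0.2·π_4
π_2 = 0.24·π_1 + 0.12·π_2 + 0.44·π_3 + 0.2·π_4
π_3 = 0.32·π_1 + 0.2·π_2 + 0.16·π_3 + 0.32·π_4
Solving with the normalization constraint gives π = (0.2282, 0.2492, 0.2501, 0.2725).
So the stationary probability of Surplus is 0.2282.

0.2282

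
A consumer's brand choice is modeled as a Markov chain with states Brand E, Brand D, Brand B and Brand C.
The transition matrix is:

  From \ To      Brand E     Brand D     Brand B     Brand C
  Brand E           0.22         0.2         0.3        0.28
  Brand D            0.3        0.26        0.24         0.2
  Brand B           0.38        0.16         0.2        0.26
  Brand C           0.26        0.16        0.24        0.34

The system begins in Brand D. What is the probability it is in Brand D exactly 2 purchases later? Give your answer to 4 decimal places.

0.1980

Propagate the distribution vector 2 purchases from Brand D.
After 0 purchases: (0.0000, 1.0000, 0.0000, 0.0000)
After 1 purchase: (0.3000, 0.2600, 0.2400, 0.2000)
After 2 purchases: (0.2872, 0.1980, 0.2484, 0.2664)
P(in Brand D after 2 purchases) = 0.1980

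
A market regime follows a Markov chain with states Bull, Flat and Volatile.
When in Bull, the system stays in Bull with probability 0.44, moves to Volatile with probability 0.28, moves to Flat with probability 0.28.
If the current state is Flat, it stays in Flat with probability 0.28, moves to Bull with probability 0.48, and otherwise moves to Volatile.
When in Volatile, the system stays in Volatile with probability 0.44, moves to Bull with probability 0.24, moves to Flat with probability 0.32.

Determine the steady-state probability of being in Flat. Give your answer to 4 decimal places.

Let the stationary distribution be π with π = πP and π_1 + π_2 + π_3 = 1.
π_1 = 0.44·π_1 + 0.48·π_2 + 0.24·π_3
π_2 = 0.28·π_1 + 0.28·π_2 + 0.32·π_3
Solving with the normalization constraint gives π = (0.3878, 0.2928, 0.3194).
So the stationary probability of Flat is 0.2928.

0.2928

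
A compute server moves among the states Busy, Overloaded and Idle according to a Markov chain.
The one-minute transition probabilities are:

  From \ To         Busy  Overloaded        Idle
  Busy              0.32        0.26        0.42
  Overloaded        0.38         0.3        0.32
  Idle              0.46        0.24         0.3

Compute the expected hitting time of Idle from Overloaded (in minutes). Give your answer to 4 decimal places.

2.8102

Let t(s) be the expected number of minutes to first reach Idle from state s, with t(Idle) = 0. Conditioning on the first minute:
t(Busy) = 1 + 0.32·t(Busy) + 0.26·t(Overloaded)
t(Overloaded) = 1 + 0.38·t(Busy) + 0.3·t(Overloaded)
Solving: t(Busy) = 2.5451, t(Overloaded) = 2.8102.
Expected minutes from Overloaded to Idle: 2.8102.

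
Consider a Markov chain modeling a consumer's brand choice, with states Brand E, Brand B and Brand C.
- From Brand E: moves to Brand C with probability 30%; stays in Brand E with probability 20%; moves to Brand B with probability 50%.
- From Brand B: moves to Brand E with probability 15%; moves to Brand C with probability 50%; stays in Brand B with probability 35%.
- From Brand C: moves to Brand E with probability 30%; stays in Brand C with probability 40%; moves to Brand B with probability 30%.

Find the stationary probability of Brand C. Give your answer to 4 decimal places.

0.4140

Let the stationary distribution be π with π = πP and π_1 + π_2 + π_3 = 1.
π_1 = 0.2·π_1 + 0.15·π_2 + 0.3·π_3
π_2 = 0.5·π_1 + 0.35·π_2 + 0.3·π_3
Solving with the normalization constraint gives π = (0.2233, 0.3628, 0.4140).
So the stationary probability of Brand C is 0.4140.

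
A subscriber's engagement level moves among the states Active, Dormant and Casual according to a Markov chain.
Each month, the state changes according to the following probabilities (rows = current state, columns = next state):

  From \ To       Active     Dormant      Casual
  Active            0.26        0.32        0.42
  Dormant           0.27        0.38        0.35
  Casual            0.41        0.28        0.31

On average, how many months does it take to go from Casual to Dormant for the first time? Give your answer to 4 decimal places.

3.3983

Let t(s) be the expected number of months to first reach Dormant from state s, with t(Dormant) = 0. Conditioning on the first month:
t(Active) = 1 + 0.26·t(Active) + 0.42·t(Casual)
t(Casual) = 1 + 0.41·t(Active) + 0.31·t(Casual)
Solving: t(Active) = 3.2801, t(Casual) = 3.3983.
Expected months from Casual to Dormant: 3.3983.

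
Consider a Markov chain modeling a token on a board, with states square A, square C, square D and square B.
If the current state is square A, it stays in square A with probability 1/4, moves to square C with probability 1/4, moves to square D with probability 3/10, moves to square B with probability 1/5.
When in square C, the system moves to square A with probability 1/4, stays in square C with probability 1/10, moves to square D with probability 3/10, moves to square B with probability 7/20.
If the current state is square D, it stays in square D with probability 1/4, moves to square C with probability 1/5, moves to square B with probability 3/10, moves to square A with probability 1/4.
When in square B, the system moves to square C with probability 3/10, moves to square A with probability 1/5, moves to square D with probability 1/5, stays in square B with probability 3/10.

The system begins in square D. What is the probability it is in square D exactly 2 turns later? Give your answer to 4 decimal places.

0.2575

Propagate the distribution vector 2 turns from square D.
After 0 turns: (0.0000, 0.0000, 1.0000, 0.0000)
After 1 turn: (0.2500, 0.2000, 0.2500, 0.3000)
After 2 turns: (0.2350, 0.2225, 0.2575, 0.2850)
P(in square D after 2 turns) = 0.2575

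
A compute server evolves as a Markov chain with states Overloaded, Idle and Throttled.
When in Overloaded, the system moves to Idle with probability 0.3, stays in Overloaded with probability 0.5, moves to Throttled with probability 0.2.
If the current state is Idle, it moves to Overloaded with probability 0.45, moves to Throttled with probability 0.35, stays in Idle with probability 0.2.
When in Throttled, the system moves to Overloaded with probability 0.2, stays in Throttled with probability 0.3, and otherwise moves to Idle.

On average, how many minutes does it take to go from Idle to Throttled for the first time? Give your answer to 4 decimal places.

3.5849

Let t(s) be the expected number of minutes to first reach Throttled from state s, with t(Throttled) = 0. Conditioning on the first minute:
t(Overloaded) = 1 + 0.5·t(Overloaded) + 0.3·t(Idle)
t(Idle) = 1 + 0.45·t(Overloaded) + 0.2·t(Idle)
Solving: t(Overloaded) = 4.1509, t(Idle) = 3.5849.
Expected minutes from Idle to Throttled: 3.5849.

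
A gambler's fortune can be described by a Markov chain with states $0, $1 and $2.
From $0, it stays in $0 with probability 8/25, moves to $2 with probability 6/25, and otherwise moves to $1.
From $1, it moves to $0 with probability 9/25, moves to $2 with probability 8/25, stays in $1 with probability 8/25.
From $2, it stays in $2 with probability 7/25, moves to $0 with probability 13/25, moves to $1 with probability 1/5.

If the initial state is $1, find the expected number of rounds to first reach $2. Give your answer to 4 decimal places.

3.4211

Let t(s) be the expected number of rounds to first reach $2 from state s, with t($2) = 0. Conditioning on the first round:
t($0) = 1 + 0.32·t($0) + 0.44·t($1)
t($1) = 1 + 0.36·t($0) + 0.32·t($1)
Solving: t($0) = 3.6842, t($1) = 3.4211.
Expected rounds from $1 to $2: 3.4211.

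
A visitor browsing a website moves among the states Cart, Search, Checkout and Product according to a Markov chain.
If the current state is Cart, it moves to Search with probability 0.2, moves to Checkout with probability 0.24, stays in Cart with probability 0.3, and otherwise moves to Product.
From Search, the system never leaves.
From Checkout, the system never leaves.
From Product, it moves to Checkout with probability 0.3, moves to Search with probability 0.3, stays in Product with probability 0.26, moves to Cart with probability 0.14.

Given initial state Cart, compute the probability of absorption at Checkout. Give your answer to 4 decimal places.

Let h(s) be the probability of absorption at Checkout starting from transient state s. Then h(Checkout) = 1 and h(Search) = 0. By first-step analysis:
h(Cart) = 0.3·h(Cart) + 0.2·0 + 0.24·1 + 0.26·h(Product)
h(Product) = 0.14·h(Cart) + 0.3·0 + 0.3·1 + 0.26·h(Product)
Solving: h(Cart) = 0.5307, h(Product) = 0.5058.
Starting from Cart, the probability is 0.5307.

0.5307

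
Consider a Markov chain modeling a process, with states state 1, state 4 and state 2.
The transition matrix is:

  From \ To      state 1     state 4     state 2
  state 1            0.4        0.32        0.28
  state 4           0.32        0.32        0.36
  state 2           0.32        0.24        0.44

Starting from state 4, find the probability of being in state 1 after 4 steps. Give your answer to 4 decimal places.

0.3478

Propagate the distribution vector 4 steps from state 4.
After 0 steps: (0.0000, 1.0000, 0.0000)
After 1 step: (0.3200, 0.3200, 0.3600)
After 2 steps: (0.3456, 0.2912, 0.3632)
After 3 steps: (0.3476, 0.2909, 0.3614)
After 4 steps: (0.3478, 0.2911, 0.3611)
P(in state 1 after 4 steps) = 0.3478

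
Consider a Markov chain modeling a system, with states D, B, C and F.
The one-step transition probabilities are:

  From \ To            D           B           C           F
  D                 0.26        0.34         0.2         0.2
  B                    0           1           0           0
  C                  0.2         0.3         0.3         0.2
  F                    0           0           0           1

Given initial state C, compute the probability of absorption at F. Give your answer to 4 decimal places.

0.3933

Let h(s) be the probability of absorption at F starting from transient state s. Then h(F) = 1 and h(B) = 0. By first-step analysis:
h(D) = 0.26·h(D) + 0.34·0 + 0.2·h(C) + 0.2·1
h(C) = 0.2·h(D) + 0.3·0 + 0.3·h(C) + 0.2·1
Solving: h(D) = 0.3766, h(C) = 0.3933.
Starting from C, the probability is 0.3933.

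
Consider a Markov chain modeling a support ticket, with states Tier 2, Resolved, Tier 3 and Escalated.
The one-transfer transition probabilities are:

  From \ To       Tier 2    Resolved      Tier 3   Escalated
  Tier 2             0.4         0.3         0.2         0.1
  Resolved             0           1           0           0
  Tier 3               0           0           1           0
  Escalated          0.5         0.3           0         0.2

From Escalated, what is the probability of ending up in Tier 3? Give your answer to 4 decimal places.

0.2326

Let h(s) be the probability of absorption at Tier 3 starting from transient state s. Then h(Tier 3) = 1 and h(Resolved) = 0. By first-step analysis:
h(Tier 2) = 0.4·h(Tier 2) + 0.3·0 + 0.2·1 + 0.1·h(Escalated)
h(Escalated) = 0.5·h(Tier 2) + 0.3·0 + 0.2·h(Escalated)
Solving: h(Tier 2) = 0.3721, h(Escalated) = 0.2326.
Starting from Escalated, the probability is 0.2326.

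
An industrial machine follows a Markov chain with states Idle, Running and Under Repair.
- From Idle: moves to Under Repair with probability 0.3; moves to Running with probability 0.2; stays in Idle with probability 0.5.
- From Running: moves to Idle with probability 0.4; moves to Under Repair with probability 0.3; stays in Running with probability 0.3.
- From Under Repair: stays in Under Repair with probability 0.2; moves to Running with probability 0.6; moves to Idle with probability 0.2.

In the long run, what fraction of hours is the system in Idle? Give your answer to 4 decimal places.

Let the stationary distribution be π with π = πP and π_1 + π_2 + π_3 = 1.
π_1 = 0.5·π_1 + 0.4·π_2 + 0.2·π_3
π_2 = 0.2·π_1 + 0.3·π_2 + 0.6·π_3
Solving with the normalization constraint gives π = (0.3838, 0.3434, 0.2727).
So the stationary probability of Idle is 0.3838.

0.3838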